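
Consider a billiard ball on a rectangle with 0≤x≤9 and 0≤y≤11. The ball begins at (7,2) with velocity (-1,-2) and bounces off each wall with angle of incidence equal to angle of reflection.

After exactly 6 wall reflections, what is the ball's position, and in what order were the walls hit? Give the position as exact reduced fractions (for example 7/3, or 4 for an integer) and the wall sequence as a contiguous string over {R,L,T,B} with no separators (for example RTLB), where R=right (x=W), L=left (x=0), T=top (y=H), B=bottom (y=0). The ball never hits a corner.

Final position: (15/2,11)
Wall sequence: BTLBRT

1. t=1 → B at (6,0); v=(-1,2)
2. t=11/2 → T at (1/2,11); v=(-1,-2)
3. t=1/2 → L at (0,10); v=(1,-2)
4. t=5 → B at (5,0); v=(1,2)
5. t=4 → R at (9,8); v=(-1,2)
6. t=3/2 → T at (15/2,11); v=(-1,-2)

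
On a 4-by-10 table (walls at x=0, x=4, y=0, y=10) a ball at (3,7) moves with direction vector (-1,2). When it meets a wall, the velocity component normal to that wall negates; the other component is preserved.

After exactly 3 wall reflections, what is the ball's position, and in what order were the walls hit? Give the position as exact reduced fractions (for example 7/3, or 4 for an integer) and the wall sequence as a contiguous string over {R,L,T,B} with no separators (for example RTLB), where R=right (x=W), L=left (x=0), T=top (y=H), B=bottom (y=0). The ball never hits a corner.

1. t=3/2 → T at (3/2,10); v=(-1,-2)
2. t=3/2 → L at (0,7); v=(1,-2)
3. t=7/2 → B at (7/2,0); v=(1,2)

Final position: (7/2,0)
Wall sequence: TLB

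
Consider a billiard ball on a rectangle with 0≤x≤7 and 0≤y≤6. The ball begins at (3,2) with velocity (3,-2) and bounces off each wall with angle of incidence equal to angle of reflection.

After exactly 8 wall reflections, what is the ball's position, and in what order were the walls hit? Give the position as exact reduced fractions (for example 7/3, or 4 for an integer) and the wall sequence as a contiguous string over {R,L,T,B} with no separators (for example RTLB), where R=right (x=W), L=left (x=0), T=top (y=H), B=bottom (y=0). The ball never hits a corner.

1. t=1 → B at (6,0); v=(3,2)
2. t=1/3 → R at (7,2/3); v=(-3,2)
3. t=7/3 → L at (0,16/3); v=(3,2)
4. t=1/3 → T at (1,6); v=(3,-2)
5. t=2 → R at (7,2); v=(-3,-2)
6. t=1 → B at (4,0); v=(-3,2)
7. t=4/3 → L at (0,8/3); v=(3,2)
8. t=5/3 → T at (5,6); v=(3,-2)

Final position: (5,6)
Wall sequence: BRLTRBLT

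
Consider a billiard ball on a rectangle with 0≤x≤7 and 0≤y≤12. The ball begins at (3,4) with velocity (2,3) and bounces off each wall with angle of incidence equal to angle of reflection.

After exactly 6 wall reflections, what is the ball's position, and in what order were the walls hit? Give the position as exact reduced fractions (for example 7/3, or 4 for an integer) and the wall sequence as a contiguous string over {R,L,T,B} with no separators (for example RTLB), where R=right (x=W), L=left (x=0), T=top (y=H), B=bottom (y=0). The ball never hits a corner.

1. t=2 → R at (7,10); v=(-2,3)
2. t=2/3 → T at (17/3,12); v=(-2,-3)
3. t=17/6 → L at (0,7/2); v=(2,-3)
4. t=7/6 → B at (7/3,0); v=(2,3)
5. t=7/3 → R at (7,7); v=(-2,3)
6. t=5/3 → T at (11/3,12); v=(-2,-3)

Final position: (11/3,12)
Wall sequence: RTLBRT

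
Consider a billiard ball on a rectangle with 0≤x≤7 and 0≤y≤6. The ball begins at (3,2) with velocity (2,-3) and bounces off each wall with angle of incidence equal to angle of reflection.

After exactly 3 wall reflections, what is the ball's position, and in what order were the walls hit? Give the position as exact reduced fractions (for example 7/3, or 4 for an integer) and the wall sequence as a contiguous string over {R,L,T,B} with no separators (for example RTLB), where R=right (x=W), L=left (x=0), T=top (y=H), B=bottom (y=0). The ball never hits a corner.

Final position: (17/3,6)
Wall sequence: BRT

1. t=2/3 → B at (13/3,0); v=(2,3)
2. t=4/3 → R at (7,4); v=(-2,3)
3. t=2/3 → T at (17/3,6); v=(-2,-3)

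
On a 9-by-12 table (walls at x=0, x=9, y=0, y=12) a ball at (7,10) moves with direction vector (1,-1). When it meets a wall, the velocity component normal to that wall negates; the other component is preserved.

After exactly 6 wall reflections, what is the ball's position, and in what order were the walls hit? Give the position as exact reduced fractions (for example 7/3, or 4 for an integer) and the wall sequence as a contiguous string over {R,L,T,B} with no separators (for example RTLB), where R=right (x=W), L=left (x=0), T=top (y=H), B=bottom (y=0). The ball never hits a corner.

1. t=2 → R at (9,8); v=(-1,-1)
2. t=8 → B at (1,0); v=(-1,1)
3. t=1 → L at (0,1); v=(1,1)
4. t=9 → R at (9,10); v=(-1,1)
5. t=2 → T at (7,12); v=(-1,-1)
6. t=7 → L at (0,5); v=(1,-1)

Final position: (0,5)
Wall sequence: RBLRTL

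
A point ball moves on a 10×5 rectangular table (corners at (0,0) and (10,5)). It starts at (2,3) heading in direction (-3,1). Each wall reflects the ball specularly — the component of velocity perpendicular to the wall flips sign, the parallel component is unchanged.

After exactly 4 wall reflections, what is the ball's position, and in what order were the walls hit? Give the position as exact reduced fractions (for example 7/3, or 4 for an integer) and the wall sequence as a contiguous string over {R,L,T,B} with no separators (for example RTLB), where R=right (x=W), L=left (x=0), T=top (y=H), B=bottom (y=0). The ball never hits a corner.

Final position: (1,0)
Wall sequence: LTRB

1. t=2/3 → L at (0,11/3); v=(3,1)
2. t=4/3 → T at (4,5); v=(3,-1)
3. t=2 → R at (10,3); v=(-3,-1)
4. t=3 → B at (1,0); v=(-3,1)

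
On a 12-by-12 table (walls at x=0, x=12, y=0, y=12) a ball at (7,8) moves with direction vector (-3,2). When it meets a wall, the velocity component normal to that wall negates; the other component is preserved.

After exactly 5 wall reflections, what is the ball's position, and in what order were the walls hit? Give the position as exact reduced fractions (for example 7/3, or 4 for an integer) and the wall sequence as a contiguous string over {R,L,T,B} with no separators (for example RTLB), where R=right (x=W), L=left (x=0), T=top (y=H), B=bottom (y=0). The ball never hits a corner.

Final position: (0,14/3)
Wall sequence: TLRBL

1. t=2 → T at (1,12); v=(-3,-2)
2. t=1/3 → L at (0,34/3); v=(3,-2)
3. t=4 → R at (12,10/3); v=(-3,-2)
4. t=5/3 → B at (7,0); v=(-3,2)
5. t=7/3 → L at (0,14/3); v=(3,2)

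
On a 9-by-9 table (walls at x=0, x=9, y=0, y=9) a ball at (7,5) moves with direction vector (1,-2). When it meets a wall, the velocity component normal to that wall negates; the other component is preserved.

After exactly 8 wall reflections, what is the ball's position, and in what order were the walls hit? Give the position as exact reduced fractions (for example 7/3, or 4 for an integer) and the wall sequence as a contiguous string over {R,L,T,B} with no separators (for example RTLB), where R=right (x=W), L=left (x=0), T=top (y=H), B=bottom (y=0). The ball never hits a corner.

Final position: (17/2,0)
Wall sequence: RBTLBTRB

1. t=2 → R at (9,1); v=(-1,-2)
2. t=1/2 → B at (17/2,0); v=(-1,2)
3. t=9/2 → T at (4,9); v=(-1,-2)
4. t=4 → L at (0,1); v=(1,-2)
5. t=1/2 → B at (1/2,0); v=(1,2)
6. t=9/2 → T at (5,9); v=(1,-2)
7. t=4 → R at (9,1); v=(-1,-2)
8. t=1/2 → B at (17/2,0); v=(-1,2)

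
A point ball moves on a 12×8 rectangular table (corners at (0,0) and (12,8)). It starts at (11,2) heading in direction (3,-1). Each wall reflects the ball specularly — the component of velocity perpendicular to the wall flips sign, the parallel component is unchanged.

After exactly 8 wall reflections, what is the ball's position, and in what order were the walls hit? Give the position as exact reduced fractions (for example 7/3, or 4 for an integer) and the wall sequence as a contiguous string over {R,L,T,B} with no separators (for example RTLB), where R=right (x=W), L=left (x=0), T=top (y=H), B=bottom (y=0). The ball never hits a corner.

Final position: (7,0)
Wall sequence: RBLRTLRB

1. t=1/3 → R at (12,5/3); v=(-3,-1)
2. t=5/3 → B at (7,0); v=(-3,1)
3. t=7/3 → L at (0,7/3); v=(3,1)
4. t=4 → R at (12,19/3); v=(-3,1)
5. t=5/3 → T at (7,8); v=(-3,-1)
6. t=7/3 → L at (0,17/3); v=(3,-1)
7. t=4 → R at (12,5/3); v=(-3,-1)
8. t=5/3 → B at (7,0); v=(-3,1)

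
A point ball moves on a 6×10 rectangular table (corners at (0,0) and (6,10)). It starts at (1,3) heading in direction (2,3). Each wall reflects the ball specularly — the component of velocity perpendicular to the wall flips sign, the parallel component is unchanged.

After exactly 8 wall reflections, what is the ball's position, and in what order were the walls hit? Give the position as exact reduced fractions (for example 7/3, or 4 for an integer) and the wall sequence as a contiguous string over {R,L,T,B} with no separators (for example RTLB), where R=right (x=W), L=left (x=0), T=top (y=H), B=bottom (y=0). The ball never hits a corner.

Final position: (5/3,0)
Wall sequence: TRLBRTLB

1. t=7/3 → T at (17/3,10); v=(2,-3)
2. t=1/6 → R at (6,19/2); v=(-2,-3)
3. t=3 → L at (0,1/2); v=(2,-3)
4. t=1/6 → B at (1/3,0); v=(2,3)
5. t=17/6 → R at (6,17/2); v=(-2,3)
6. t=1/2 → T at (5,10); v=(-2,-3)
7. t=5/2 → L at (0,5/2); v=(2,-3)
8. t=5/6 → B at (5/3,0); v=(2,3)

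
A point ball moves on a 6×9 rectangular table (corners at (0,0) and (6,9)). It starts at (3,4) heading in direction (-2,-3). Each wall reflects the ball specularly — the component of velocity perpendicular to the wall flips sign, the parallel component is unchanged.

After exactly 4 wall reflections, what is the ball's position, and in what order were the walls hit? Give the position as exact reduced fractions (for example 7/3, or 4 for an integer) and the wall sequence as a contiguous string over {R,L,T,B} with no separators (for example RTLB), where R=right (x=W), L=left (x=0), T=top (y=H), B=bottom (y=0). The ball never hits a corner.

1. t=4/3 → B at (1/3,0); v=(-2,3)
2. t=1/6 → L at (0,1/2); v=(2,3)
3. t=17/6 → T at (17/3,9); v=(2,-3)
4. t=1/6 → R at (6,17/2); v=(-2,-3)

Final position: (6,17/2)
Wall sequence: BLTR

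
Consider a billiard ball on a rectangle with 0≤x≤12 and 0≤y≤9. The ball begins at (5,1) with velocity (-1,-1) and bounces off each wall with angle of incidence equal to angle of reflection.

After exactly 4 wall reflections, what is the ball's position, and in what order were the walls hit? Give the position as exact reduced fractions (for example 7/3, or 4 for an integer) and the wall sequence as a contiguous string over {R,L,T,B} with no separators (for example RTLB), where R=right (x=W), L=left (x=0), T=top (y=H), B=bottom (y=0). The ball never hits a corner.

1. t=1 → B at (4,0); v=(-1,1)
2. t=4 → L at (0,4); v=(1,1)
3. t=5 → T at (5,9); v=(1,-1)
4. t=7 → R at (12,2); v=(-1,-1)

Final position: (12,2)
Wall sequence: BLTR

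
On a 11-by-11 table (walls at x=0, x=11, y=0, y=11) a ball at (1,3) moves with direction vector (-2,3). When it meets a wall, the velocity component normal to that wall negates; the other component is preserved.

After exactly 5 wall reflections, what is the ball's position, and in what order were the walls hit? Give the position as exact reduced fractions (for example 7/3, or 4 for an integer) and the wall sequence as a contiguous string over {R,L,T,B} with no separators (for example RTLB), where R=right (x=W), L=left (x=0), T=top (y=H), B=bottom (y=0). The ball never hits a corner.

1. t=1/2 → L at (0,9/2); v=(2,3)
2. t=13/6 → T at (13/3,11); v=(2,-3)
3. t=10/3 → R at (11,1); v=(-2,-3)
4. t=1/3 → B at (31/3,0); v=(-2,3)
5. t=11/3 → T at (3,11); v=(-2,-3)

Final position: (3,11)
Wall sequence: LTRBT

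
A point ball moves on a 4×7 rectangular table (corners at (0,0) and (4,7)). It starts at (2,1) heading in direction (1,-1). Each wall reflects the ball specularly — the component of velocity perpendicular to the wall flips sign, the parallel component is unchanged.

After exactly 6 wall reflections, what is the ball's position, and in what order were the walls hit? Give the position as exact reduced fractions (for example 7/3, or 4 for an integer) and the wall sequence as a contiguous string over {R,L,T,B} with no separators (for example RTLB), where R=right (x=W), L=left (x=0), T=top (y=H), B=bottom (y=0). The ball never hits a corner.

1. t=1 → B at (3,0); v=(1,1)
2. t=1 → R at (4,1); v=(-1,1)
3. t=4 → L at (0,5); v=(1,1)
4. t=2 → T at (2,7); v=(1,-1)
5. t=2 → R at (4,5); v=(-1,-1)
6. t=4 → L at (0,1); v=(1,-1)

Final position: (0,1)
Wall sequence: BRLTRL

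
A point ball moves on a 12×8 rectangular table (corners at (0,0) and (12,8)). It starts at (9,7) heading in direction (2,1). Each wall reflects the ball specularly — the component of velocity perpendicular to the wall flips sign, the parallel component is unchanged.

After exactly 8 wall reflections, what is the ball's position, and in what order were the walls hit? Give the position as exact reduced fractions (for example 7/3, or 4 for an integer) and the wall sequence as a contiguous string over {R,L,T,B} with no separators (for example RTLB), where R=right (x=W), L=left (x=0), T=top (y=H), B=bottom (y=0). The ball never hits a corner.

1. t=1 → T at (11,8); v=(2,-1)
2. t=1/2 → R at (12,15/2); v=(-2,-1)
3. t=6 → L at (0,3/2); v=(2,-1)
4. t=3/2 → B at (3,0); v=(2,1)
5. t=9/2 → R at (12,9/2); v=(-2,1)
6. t=7/2 → T at (5,8); v=(-2,-1)
7. t=5/2 → L at (0,11/2); v=(2,-1)
8. t=11/2 → B at (11,0); v=(2,1)

Final position: (11,0)
Wall sequence: TRLBRTLB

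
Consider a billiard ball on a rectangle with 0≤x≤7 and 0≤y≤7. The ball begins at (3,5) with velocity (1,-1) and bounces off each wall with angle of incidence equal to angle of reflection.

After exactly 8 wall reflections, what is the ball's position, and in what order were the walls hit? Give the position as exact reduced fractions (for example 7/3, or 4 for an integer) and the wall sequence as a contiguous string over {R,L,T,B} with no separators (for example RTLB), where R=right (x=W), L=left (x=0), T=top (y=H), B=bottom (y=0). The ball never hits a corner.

Final position: (1,7)
Wall sequence: RBLTRBLT

1. t=4 → R at (7,1); v=(-1,-1)
2. t=1 → B at (6,0); v=(-1,1)
3. t=6 → L at (0,6); v=(1,1)
4. t=1 → T at (1,7); v=(1,-1)
5. t=6 → R at (7,1); v=(-1,-1)
6. t=1 → B at (6,0); v=(-1,1)
7. t=6 → L at (0,6); v=(1,1)
8. t=1 → T at (1,7); v=(1,-1)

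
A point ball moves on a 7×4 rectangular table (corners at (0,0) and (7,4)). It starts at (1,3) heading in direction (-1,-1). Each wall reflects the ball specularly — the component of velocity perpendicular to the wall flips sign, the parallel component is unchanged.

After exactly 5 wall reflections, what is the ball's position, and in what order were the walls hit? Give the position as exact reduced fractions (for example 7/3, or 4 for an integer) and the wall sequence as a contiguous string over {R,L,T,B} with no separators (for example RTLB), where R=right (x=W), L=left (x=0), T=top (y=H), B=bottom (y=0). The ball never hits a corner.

1. t=1 → L at (0,2); v=(1,-1)
2. t=2 → B at (2,0); v=(1,1)
3. t=4 → T at (6,4); v=(1,-1)
4. t=1 → R at (7,3); v=(-1,-1)
5. t=3 → B at (4,0); v=(-1,1)

Final position: (4,0)
Wall sequence: LBTRB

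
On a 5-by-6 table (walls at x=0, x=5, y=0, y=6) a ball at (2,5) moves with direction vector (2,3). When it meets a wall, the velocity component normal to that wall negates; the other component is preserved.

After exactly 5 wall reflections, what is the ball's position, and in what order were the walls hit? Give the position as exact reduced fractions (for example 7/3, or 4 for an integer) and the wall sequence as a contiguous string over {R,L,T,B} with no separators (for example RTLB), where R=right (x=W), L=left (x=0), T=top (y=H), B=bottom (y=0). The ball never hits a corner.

Final position: (2/3,6)
Wall sequence: TRBLT

1. t=1/3 → T at (8/3,6); v=(2,-3)
2. t=7/6 → R at (5,5/2); v=(-2,-3)
3. t=5/6 → B at (10/3,0); v=(-2,3)
4. t=5/3 → L at (0,5); v=(2,3)
5. t=1/3 → T at (2/3,6); v=(2,-3)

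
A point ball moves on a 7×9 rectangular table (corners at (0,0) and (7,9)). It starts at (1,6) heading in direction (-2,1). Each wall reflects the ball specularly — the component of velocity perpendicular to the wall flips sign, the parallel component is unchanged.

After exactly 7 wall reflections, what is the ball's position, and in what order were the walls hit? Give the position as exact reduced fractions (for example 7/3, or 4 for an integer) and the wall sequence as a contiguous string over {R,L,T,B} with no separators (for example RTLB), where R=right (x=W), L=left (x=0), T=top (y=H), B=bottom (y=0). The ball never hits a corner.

1. t=1/2 → L at (0,13/2); v=(2,1)
2. t=5/2 → T at (5,9); v=(2,-1)
3. t=1 → R at (7,8); v=(-2,-1)
4. t=7/2 → L at (0,9/2); v=(2,-1)
5. t=7/2 → R at (7,1); v=(-2,-1)
6. t=1 → B at (5,0); v=(-2,1)
7. t=5/2 → L at (0,5/2); v=(2,1)

Final position: (0,5/2)
Wall sequence: LTRLRBL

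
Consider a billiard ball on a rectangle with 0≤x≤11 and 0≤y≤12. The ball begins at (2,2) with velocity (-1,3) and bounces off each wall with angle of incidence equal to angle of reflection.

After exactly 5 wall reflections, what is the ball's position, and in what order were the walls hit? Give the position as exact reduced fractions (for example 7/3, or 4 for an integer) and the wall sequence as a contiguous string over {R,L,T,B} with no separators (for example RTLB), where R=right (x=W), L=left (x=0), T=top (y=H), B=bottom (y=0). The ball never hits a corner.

Final position: (11,7)
Wall sequence: LTBTR

1. t=2 → L at (0,8); v=(1,3)
2. t=4/3 → T at (4/3,12); v=(1,-3)
3. t=4 → B at (16/3,0); v=(1,3)
4. t=4 → T at (28/3,12); v=(1,-3)
5. t=5/3 → R at (11,7); v=(-1,-3)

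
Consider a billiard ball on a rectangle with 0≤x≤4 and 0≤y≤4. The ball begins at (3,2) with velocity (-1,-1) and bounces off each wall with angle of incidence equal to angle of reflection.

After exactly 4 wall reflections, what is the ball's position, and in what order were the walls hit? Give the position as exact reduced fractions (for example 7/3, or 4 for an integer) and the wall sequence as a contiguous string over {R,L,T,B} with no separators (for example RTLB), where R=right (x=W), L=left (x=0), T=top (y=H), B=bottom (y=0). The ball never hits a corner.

Final position: (4,3)
Wall sequence: BLTR

1. t=2 → B at (1,0); v=(-1,1)
2. t=1 → L at (0,1); v=(1,1)
3. t=3 → T at (3,4); v=(1,-1)
4. t=1 → R at (4,3); v=(-1,-1)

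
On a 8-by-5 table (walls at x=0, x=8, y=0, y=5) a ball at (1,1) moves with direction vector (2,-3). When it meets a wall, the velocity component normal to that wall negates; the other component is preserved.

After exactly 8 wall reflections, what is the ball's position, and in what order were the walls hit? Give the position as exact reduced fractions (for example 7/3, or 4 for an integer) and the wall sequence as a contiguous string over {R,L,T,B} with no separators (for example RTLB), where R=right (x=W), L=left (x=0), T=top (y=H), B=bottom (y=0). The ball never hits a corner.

1. t=1/3 → B at (5/3,0); v=(2,3)
2. t=5/3 → T at (5,5); v=(2,-3)
3. t=3/2 → R at (8,1/2); v=(-2,-3)
4. t=1/6 → B at (23/3,0); v=(-2,3)
5. t=5/3 → T at (13/3,5); v=(-2,-3)
6. t=5/3 → B at (1,0); v=(-2,3)
7. t=1/2 → L at (0,3/2); v=(2,3)
8. t=7/6 → T at (7/3,5); v=(2,-3)

Final position: (7/3,5)
Wall sequence: BTRBTBLT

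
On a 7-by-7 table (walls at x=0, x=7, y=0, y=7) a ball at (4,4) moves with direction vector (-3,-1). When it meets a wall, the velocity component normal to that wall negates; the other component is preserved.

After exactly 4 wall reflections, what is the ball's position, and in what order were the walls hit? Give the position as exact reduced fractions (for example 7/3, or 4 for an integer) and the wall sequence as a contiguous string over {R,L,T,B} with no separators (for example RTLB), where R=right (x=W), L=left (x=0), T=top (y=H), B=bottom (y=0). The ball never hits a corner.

1. t=4/3 → L at (0,8/3); v=(3,-1)
2. t=7/3 → R at (7,1/3); v=(-3,-1)
3. t=1/3 → B at (6,0); v=(-3,1)
4. t=2 → L at (0,2); v=(3,1)

Final position: (0,2)
Wall sequence: LRBL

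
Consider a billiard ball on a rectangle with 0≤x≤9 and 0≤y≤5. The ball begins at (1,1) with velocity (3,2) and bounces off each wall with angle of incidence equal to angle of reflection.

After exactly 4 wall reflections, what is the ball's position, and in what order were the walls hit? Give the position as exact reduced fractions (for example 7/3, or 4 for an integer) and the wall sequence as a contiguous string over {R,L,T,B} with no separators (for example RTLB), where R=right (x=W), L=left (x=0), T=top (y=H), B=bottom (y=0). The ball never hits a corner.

Final position: (0,7/3)
Wall sequence: TRBL

1. t=2 → T at (7,5); v=(3,-2)
2. t=2/3 → R at (9,11/3); v=(-3,-2)
3. t=11/6 → B at (7/2,0); v=(-3,2)
4. t=7/6 → L at (0,7/3); v=(3,2)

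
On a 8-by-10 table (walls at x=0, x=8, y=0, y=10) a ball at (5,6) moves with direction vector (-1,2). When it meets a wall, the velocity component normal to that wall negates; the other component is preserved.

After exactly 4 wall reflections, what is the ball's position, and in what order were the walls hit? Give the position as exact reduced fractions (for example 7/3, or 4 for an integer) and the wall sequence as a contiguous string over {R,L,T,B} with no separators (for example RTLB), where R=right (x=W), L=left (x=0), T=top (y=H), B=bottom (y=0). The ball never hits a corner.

1. t=2 → T at (3,10); v=(-1,-2)
2. t=3 → L at (0,4); v=(1,-2)
3. t=2 → B at (2,0); v=(1,2)
4. t=5 → T at (7,10); v=(1,-2)

Final position: (7,10)
Wall sequence: TLBT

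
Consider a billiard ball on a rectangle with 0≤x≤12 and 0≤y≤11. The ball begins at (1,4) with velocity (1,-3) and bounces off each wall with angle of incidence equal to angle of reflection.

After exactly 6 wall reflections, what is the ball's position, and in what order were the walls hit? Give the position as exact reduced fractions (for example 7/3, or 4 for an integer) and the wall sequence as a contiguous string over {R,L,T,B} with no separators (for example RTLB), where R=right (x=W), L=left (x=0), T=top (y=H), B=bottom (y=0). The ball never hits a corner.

1. t=4/3 → B at (7/3,0); v=(1,3)
2. t=11/3 → T at (6,11); v=(1,-3)
3. t=11/3 → B at (29/3,0); v=(1,3)
4. t=7/3 → R at (12,7); v=(-1,3)
5. t=4/3 → T at (32/3,11); v=(-1,-3)
6. t=11/3 → B at (7,0); v=(-1,3)

Final position: (7,0)
Wall sequence: BTBRTB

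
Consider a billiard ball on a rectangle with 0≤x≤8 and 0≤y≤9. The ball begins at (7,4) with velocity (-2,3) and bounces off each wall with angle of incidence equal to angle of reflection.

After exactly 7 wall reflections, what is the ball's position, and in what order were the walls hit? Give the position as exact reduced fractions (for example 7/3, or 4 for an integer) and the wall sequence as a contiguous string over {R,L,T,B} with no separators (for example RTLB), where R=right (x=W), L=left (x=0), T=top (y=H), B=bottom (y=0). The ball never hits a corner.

1. t=5/3 → T at (11/3,9); v=(-2,-3)
2. t=11/6 → L at (0,7/2); v=(2,-3)
3. t=7/6 → B at (7/3,0); v=(2,3)
4. t=17/6 → R at (8,17/2); v=(-2,3)
5. t=1/6 → T at (23/3,9); v=(-2,-3)
6. t=3 → B at (5/3,0); v=(-2,3)
7. t=5/6 → L at (0,5/2); v=(2,3)

Final position: (0,5/2)
Wall sequence: TLBRTBL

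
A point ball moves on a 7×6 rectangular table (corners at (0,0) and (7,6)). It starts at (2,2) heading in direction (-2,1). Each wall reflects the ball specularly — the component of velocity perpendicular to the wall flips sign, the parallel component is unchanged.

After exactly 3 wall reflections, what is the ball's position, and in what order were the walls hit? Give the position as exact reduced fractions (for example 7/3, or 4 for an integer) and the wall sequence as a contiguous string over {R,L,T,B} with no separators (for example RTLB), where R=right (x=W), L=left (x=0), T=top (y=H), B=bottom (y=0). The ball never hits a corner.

1. t=1 → L at (0,3); v=(2,1)
2. t=3 → T at (6,6); v=(2,-1)
3. t=1/2 → R at (7,11/2); v=(-2,-1)

Final position: (7,11/2)
Wall sequence: LTR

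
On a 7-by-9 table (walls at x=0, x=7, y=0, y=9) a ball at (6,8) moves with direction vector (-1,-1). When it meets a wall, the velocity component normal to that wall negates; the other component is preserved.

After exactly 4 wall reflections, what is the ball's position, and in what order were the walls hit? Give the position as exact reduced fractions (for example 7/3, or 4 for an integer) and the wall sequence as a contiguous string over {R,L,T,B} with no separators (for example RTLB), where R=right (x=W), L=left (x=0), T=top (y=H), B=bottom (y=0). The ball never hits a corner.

Final position: (3,9)
Wall sequence: LBRT

1. t=6 → L at (0,2); v=(1,-1)
2. t=2 → B at (2,0); v=(1,1)
3. t=5 → R at (7,5); v=(-1,1)
4. t=4 → T at (3,9); v=(-1,-1)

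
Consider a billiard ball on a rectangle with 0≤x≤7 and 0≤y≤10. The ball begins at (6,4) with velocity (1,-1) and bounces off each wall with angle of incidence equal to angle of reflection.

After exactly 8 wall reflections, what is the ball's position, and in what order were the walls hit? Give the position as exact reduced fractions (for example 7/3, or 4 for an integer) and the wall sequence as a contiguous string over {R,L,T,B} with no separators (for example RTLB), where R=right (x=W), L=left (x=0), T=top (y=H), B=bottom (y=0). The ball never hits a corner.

Final position: (7,5)
Wall sequence: RBLTRLBR

1. t=1 → R at (7,3); v=(-1,-1)
2. t=3 → B at (4,0); v=(-1,1)
3. t=4 → L at (0,4); v=(1,1)
4. t=6 → T at (6,10); v=(1,-1)
5. t=1 → R at (7,9); v=(-1,-1)
6. t=7 → L at (0,2); v=(1,-1)
7. t=2 → B at (2,0); v=(1,1)
8. t=5 → R at (7,5); v=(-1,1)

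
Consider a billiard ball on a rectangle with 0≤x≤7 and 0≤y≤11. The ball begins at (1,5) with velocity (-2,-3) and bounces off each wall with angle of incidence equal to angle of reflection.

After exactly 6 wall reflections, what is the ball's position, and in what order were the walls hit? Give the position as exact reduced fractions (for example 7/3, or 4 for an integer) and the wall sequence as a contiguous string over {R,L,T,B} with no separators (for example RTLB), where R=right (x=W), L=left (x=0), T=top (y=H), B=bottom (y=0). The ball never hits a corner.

1. t=1/2 → L at (0,7/2); v=(2,-3)
2. t=7/6 → B at (7/3,0); v=(2,3)
3. t=7/3 → R at (7,7); v=(-2,3)
4. t=4/3 → T at (13/3,11); v=(-2,-3)
5. t=13/6 → L at (0,9/2); v=(2,-3)
6. t=3/2 → B at (3,0); v=(2,3)

Final position: (3,0)
Wall sequence: LBRTLB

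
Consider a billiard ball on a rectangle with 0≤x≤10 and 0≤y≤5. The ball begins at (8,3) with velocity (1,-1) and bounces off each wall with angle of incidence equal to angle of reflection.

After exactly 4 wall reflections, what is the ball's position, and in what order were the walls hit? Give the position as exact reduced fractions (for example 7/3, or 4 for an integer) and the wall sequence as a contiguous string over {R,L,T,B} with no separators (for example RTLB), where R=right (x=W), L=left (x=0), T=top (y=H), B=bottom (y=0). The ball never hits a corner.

1. t=2 → R at (10,1); v=(-1,-1)
2. t=1 → B at (9,0); v=(-1,1)
3. t=5 → T at (4,5); v=(-1,-1)
4. t=4 → L at (0,1); v=(1,-1)

Final position: (0,1)
Wall sequence: RBTL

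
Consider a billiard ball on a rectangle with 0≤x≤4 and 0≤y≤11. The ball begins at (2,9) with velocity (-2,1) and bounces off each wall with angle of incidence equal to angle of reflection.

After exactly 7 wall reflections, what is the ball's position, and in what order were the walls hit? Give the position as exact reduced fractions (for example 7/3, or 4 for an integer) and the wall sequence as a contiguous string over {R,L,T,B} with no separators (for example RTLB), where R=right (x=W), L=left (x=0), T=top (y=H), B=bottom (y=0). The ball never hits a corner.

Final position: (4,2)
Wall sequence: LTRLRLR

1. t=1 → L at (0,10); v=(2,1)
2. t=1 → T at (2,11); v=(2,-1)
3. t=1 → R at (4,10); v=(-2,-1)
4. t=2 → L at (0,8); v=(2,-1)
5. t=2 → R at (4,6); v=(-2,-1)
6. t=2 → L at (0,4); v=(2,-1)
7. t=2 → R at (4,2); v=(-2,-1)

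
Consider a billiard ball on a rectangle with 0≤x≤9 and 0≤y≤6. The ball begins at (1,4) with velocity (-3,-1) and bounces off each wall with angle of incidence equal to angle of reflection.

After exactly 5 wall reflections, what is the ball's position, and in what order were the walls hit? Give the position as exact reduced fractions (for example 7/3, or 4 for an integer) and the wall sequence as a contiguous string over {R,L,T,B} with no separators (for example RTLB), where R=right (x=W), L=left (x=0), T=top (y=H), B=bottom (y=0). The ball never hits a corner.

1. t=1/3 → L at (0,11/3); v=(3,-1)
2. t=3 → R at (9,2/3); v=(-3,-1)
3. t=2/3 → B at (7,0); v=(-3,1)
4. t=7/3 → L at (0,7/3); v=(3,1)
5. t=3 → R at (9,16/3); v=(-3,1)

Final position: (9,16/3)
Wall sequence: LRBLR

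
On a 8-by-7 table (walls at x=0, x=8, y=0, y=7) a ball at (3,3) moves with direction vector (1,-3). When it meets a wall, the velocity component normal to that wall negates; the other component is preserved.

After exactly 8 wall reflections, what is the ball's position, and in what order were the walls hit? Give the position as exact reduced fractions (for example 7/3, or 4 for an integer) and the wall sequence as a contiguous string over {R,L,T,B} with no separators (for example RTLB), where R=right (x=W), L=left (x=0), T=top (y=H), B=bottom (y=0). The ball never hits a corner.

1. t=1 → B at (4,0); v=(1,3)
2. t=7/3 → T at (19/3,7); v=(1,-3)
3. t=5/3 → R at (8,2); v=(-1,-3)
4. t=2/3 → B at (22/3,0); v=(-1,3)
5. t=7/3 → T at (5,7); v=(-1,-3)
6. t=7/3 → B at (8/3,0); v=(-1,3)
7. t=7/3 → T at (1/3,7); v=(-1,-3)
8. t=1/3 → L at (0,6); v=(1,-3)

Final position: (0,6)
Wall sequence: BTRBTBTL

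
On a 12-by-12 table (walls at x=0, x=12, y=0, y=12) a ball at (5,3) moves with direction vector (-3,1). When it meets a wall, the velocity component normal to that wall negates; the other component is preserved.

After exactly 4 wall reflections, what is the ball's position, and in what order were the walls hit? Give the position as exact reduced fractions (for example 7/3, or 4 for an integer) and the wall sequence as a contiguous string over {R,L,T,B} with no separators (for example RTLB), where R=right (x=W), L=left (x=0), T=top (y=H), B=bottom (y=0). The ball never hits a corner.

1. t=5/3 → L at (0,14/3); v=(3,1)
2. t=4 → R at (12,26/3); v=(-3,1)
3. t=10/3 → T at (2,12); v=(-3,-1)
4. t=2/3 → L at (0,34/3); v=(3,-1)

Final position: (0,34/3)
Wall sequence: LRTL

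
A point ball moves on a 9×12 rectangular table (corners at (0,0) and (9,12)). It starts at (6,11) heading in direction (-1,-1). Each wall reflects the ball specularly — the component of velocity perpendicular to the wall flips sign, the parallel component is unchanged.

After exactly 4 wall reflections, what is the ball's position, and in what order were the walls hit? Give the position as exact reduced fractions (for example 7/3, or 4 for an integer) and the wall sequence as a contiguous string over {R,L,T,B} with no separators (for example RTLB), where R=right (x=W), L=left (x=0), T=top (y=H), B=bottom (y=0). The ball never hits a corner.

1. t=6 → L at (0,5); v=(1,-1)
2. t=5 → B at (5,0); v=(1,1)
3. t=4 → R at (9,4); v=(-1,1)
4. t=8 → T at (1,12); v=(-1,-1)

Final position: (1,12)
Wall sequence: LBRT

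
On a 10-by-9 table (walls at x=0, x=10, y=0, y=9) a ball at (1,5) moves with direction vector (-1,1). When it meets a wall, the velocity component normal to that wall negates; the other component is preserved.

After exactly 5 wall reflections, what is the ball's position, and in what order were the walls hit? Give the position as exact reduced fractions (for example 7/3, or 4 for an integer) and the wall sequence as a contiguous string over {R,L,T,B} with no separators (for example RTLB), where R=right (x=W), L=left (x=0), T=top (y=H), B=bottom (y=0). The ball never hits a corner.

1. t=1 → L at (0,6); v=(1,1)
2. t=3 → T at (3,9); v=(1,-1)
3. t=7 → R at (10,2); v=(-1,-1)
4. t=2 → B at (8,0); v=(-1,1)
5. t=8 → L at (0,8); v=(1,1)

Final position: (0,8)
Wall sequence: LTRBL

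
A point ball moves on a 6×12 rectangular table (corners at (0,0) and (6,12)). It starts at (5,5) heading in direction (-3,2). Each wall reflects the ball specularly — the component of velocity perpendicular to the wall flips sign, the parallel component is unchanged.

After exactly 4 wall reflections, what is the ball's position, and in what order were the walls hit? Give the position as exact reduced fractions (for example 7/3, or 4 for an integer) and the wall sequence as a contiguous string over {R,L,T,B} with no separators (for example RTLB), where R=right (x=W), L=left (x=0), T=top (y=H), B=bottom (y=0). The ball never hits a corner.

Final position: (0,23/3)
Wall sequence: LTRL

1. t=5/3 → L at (0,25/3); v=(3,2)
2. t=11/6 → T at (11/2,12); v=(3,-2)
3. t=1/6 → R at (6,35/3); v=(-3,-2)
4. t=2 → L at (0,23/3); v=(3,-2)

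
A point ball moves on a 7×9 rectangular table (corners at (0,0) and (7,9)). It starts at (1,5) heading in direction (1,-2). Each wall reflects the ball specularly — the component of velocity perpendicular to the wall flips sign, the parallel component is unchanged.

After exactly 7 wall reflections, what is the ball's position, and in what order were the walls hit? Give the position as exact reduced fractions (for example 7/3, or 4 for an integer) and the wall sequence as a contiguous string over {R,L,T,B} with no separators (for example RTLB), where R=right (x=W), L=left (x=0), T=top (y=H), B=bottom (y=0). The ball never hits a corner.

Final position: (7,1)
Wall sequence: BRTBLTR

1. t=5/2 → B at (7/2,0); v=(1,2)
2. t=7/2 → R at (7,7); v=(-1,2)
3. t=1 → T at (6,9); v=(-1,-2)
4. t=9/2 → B at (3/2,0); v=(-1,2)
5. t=3/2 → L at (0,3); v=(1,2)
6. t=3 → T at (3,9); v=(1,-2)
7. t=4 → R at (7,1); v=(-1,-2)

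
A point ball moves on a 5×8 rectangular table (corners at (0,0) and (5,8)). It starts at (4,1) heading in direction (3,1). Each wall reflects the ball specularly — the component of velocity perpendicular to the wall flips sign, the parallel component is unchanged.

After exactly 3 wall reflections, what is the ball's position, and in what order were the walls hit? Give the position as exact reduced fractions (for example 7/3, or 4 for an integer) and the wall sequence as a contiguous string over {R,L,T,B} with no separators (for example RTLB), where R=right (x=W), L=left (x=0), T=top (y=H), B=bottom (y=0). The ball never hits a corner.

Final position: (5,14/3)
Wall sequence: RLR

1. t=1/3 → R at (5,4/3); v=(-3,1)
2. t=5/3 → L at (0,3); v=(3,1)
3. t=5/3 → R at (5,14/3); v=(-3,1)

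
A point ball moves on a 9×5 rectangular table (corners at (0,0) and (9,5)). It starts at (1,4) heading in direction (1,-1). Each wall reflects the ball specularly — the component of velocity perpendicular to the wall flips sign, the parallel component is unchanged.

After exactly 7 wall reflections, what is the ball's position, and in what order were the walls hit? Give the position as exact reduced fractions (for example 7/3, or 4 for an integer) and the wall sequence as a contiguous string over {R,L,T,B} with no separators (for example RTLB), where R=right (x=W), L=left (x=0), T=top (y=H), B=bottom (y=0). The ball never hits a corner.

Final position: (7,0)
Wall sequence: BRTBLTB

1. t=4 → B at (5,0); v=(1,1)
2. t=4 → R at (9,4); v=(-1,1)
3. t=1 → T at (8,5); v=(-1,-1)
4. t=5 → B at (3,0); v=(-1,1)
5. t=3 → L at (0,3); v=(1,1)
6. t=2 → T at (2,5); v=(1,-1)
7. t=5 → B at (7,0); v=(1,1)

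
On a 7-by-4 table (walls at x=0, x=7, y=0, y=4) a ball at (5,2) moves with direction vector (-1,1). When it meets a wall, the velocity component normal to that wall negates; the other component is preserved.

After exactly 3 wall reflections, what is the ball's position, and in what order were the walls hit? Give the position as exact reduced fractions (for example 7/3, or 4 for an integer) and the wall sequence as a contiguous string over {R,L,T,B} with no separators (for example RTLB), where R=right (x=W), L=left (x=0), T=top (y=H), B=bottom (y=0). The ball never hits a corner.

Final position: (1,0)
Wall sequence: TLB

1. t=2 → T at (3,4); v=(-1,-1)
2. t=3 → L at (0,1); v=(1,-1)
3. t=1 → B at (1,0); v=(1,1)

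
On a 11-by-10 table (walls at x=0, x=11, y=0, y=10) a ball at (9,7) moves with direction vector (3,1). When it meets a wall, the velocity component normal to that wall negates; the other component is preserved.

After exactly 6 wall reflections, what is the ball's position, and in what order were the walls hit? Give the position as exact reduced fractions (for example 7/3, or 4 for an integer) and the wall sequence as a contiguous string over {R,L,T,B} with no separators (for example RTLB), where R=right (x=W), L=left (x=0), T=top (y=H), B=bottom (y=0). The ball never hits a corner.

Final position: (4,0)
Wall sequence: RTLRLB

1. t=2/3 → R at (11,23/3); v=(-3,1)
2. t=7/3 → T at (4,10); v=(-3,-1)
3. t=4/3 → L at (0,26/3); v=(3,-1)
4. t=11/3 → R at (11,5); v=(-3,-1)
5. t=11/3 → L at (0,4/3); v=(3,-1)
6. t=4/3 → B at (4,0); v=(3,1)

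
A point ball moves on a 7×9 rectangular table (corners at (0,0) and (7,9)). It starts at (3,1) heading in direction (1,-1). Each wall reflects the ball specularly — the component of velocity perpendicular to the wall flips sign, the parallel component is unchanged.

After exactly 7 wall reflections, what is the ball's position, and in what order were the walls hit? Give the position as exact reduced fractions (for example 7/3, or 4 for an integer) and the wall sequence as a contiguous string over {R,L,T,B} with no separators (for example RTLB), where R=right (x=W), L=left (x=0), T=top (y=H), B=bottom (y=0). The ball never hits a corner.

Final position: (0,6)
Wall sequence: BRTLRBL

1. t=1 → B at (4,0); v=(1,1)
2. t=3 → R at (7,3); v=(-1,1)
3. t=6 → T at (1,9); v=(-1,-1)
4. t=1 → L at (0,8); v=(1,-1)
5. t=7 → R at (7,1); v=(-1,-1)
6. t=1 → B at (6,0); v=(-1,1)
7. t=6 → L at (0,6); v=(1,1)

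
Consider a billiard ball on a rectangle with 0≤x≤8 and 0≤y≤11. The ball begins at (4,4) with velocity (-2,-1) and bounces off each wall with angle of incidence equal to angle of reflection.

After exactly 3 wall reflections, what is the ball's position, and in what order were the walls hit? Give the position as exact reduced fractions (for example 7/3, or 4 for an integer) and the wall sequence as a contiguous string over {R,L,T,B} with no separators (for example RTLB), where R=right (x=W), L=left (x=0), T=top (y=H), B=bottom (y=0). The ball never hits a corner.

Final position: (8,2)
Wall sequence: LBR

1. t=2 → L at (0,2); v=(2,-1)
2. t=2 → B at (4,0); v=(2,1)
3. t=2 → R at (8,2); v=(-2,1)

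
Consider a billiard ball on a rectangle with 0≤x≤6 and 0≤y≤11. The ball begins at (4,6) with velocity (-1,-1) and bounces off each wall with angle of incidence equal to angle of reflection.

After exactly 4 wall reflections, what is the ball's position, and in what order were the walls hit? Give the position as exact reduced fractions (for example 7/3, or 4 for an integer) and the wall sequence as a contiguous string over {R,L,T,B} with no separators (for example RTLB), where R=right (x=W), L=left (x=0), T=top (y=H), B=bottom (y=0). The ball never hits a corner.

Final position: (0,10)
Wall sequence: LBRL

1. t=4 → L at (0,2); v=(1,-1)
2. t=2 → B at (2,0); v=(1,1)
3. t=4 → R at (6,4); v=(-1,1)
4. t=6 → L at (0,10); v=(1,1)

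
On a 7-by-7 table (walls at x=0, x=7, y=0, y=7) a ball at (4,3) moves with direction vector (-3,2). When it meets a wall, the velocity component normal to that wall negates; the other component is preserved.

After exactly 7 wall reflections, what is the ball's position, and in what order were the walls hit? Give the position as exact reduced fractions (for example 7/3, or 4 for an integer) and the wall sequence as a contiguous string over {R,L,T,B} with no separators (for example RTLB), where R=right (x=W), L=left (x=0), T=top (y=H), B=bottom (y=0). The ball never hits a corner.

Final position: (5,7)
Wall sequence: LTRBLRT

1. t=4/3 → L at (0,17/3); v=(3,2)
2. t=2/3 → T at (2,7); v=(3,-2)
3. t=5/3 → R at (7,11/3); v=(-3,-2)
4. t=11/6 → B at (3/2,0); v=(-3,2)
5. t=1/2 → L at (0,1); v=(3,2)
6. t=7/3 → R at (7,17/3); v=(-3,2)
7. t=2/3 → T at (5,7); v=(-3,-2)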